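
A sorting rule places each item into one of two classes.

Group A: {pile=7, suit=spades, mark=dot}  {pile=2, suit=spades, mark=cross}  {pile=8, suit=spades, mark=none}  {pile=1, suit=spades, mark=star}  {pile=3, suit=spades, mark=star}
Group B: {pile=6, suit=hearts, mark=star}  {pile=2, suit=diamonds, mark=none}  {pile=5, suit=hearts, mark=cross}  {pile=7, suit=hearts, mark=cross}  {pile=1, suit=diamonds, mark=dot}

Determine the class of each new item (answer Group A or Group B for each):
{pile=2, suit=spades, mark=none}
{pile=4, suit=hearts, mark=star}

Checking candidate rules against both groups, what survives is: suit is spades.

Group A, Group B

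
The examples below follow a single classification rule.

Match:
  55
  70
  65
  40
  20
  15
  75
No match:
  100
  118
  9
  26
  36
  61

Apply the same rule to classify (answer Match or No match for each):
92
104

No match, No match

The common property of the 'Match' items is: multiple of 5 AND at most 75. No 'No match' item has it.
92: 92 = 5·18 + 2, 92 > 75, does not pass → No match. 104: 104 = 5·20 + 4, 104 > 75, does not pass → No match.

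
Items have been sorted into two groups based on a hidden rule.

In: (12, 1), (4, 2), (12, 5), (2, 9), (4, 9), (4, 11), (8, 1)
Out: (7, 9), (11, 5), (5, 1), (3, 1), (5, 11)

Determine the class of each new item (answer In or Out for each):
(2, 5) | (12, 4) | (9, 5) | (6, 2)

The rule appears to be: first is even.
(2, 5): first 2, has this property → In. (12, 4): first 12, has this property → In. (9, 5): first 9, doesn't qualify → Out. (6, 2): first 6, has this property → In.

In, In, Out, In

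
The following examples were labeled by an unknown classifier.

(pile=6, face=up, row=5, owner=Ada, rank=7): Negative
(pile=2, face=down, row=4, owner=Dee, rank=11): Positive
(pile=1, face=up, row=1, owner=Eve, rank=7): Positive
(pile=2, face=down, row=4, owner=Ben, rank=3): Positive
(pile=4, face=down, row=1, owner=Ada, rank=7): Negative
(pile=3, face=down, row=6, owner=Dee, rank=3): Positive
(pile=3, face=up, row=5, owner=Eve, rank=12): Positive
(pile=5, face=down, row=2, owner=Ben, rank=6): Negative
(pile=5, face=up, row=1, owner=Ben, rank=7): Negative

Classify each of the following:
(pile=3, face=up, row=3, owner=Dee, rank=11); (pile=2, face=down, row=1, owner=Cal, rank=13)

A rule that fits every label: pile ≤ 3 — true of each 'Positive' example, false of each 'Negative' one.
(pile=3, face=up, row=3, owner=Dee, rank=11) — pile = 3, hence Positive.
(pile=2, face=down, row=1, owner=Cal, rank=13) — pile = 2, hence Positive.

Positive, Positive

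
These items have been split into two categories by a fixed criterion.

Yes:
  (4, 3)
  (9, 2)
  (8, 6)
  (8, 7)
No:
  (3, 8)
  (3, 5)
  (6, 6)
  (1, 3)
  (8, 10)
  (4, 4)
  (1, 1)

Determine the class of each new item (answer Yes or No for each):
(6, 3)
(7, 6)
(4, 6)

Comparing the two groups points to one rule — first > second.

Yes, Yes, No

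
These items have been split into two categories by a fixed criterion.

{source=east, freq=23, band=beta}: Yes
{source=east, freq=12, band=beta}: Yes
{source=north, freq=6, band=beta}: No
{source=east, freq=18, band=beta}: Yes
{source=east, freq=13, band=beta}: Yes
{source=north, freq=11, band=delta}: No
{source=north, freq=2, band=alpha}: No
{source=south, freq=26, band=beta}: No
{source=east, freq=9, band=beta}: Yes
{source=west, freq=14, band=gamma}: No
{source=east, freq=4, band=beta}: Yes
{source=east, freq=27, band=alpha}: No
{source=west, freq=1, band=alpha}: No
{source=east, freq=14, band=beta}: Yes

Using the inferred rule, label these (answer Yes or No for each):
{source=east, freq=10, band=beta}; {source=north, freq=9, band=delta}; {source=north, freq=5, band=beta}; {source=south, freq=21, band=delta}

Yes, No, No, No

Every 'Yes' example satisfies: source is east AND band is beta. None of the 'No' examples do.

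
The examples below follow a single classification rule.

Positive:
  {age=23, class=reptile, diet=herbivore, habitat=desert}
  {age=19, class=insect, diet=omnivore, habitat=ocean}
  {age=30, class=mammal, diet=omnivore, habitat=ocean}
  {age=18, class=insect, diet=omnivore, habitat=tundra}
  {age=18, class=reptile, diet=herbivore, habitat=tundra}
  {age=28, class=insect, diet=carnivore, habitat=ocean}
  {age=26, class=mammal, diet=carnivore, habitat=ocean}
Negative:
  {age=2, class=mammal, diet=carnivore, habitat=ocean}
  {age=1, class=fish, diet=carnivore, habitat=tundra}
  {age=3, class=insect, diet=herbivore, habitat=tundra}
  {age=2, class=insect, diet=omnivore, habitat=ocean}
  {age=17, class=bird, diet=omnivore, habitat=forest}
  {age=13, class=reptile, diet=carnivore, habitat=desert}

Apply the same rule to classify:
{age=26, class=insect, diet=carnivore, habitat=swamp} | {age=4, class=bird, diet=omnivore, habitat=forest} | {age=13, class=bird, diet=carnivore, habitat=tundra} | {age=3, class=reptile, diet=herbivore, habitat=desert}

Positive, Negative, Negative, Negative

The common property of the 'Positive' items is: age ≥ 18. No 'Negative' item has it.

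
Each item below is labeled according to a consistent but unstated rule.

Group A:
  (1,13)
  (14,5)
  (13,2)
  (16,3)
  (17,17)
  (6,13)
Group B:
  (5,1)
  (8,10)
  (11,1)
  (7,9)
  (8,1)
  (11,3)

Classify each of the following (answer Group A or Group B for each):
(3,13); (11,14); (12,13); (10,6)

Group A, Group A, Group A, Group B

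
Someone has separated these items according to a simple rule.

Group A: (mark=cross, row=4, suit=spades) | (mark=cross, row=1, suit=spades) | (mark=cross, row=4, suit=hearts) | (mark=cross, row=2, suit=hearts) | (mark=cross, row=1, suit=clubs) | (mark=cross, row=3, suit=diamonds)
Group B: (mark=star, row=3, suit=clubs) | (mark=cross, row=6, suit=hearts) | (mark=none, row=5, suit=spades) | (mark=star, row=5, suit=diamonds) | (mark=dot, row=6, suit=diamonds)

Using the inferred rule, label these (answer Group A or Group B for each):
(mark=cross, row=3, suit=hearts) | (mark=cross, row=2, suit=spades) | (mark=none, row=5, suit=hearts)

The pattern is that an item is 'Group A' exactly when: mark is cross AND row ≤ 4.
(mark=cross, row=3, suit=hearts) — mark is cross, row = 3, hence Group A. (mark=cross, row=2, suit=spades) — mark is cross, row = 2, hence Group A. (mark=none, row=5, suit=hearts) — mark is none, row = 5, hence Group B.

Group A, Group A, Group B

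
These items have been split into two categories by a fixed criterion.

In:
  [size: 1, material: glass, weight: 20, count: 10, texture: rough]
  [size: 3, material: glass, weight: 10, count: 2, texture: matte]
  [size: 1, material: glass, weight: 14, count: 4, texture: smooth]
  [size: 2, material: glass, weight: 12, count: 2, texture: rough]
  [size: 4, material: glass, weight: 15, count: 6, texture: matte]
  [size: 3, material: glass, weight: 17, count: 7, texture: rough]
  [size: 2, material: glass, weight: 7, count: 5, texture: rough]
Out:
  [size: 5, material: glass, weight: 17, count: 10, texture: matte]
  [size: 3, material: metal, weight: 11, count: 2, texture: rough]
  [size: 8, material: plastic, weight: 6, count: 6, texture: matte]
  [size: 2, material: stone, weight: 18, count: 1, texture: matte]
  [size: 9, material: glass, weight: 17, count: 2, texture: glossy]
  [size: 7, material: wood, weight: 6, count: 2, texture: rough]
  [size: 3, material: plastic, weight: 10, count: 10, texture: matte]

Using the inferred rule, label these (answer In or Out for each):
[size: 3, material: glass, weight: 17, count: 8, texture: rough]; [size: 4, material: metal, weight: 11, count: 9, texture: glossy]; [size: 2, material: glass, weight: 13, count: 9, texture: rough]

In, Out, In

All 'In' examples share one property — material is glass AND size ≤ 4 — and every 'Out' example lacks it.
[size: 3, material: glass, weight: 17, count: 8, texture: rough]: material is glass, size = 3, matches → In.
[size: 4, material: metal, weight: 11, count: 9, texture: glossy]: material is metal, size = 4, doesn't qualify → Out.
[size: 2, material: glass, weight: 13, count: 9, texture: rough]: material is glass, size = 2, matches → In.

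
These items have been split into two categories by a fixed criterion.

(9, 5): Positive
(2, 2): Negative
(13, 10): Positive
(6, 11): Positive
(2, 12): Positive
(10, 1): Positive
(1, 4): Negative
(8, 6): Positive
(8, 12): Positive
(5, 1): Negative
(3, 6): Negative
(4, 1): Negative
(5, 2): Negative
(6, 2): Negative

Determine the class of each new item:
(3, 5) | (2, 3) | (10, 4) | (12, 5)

Negative, Negative, Positive, Positive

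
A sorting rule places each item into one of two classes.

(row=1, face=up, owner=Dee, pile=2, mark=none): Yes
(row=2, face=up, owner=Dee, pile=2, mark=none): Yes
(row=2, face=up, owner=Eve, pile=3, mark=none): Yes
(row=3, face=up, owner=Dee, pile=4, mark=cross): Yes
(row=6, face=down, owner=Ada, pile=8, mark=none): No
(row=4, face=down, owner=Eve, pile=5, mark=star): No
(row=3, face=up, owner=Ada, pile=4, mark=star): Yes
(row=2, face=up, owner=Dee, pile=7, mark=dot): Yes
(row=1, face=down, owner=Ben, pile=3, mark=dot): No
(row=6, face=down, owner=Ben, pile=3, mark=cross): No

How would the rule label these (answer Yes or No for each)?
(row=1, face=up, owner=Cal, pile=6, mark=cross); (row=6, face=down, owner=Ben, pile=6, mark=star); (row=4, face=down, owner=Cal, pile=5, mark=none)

Yes, No, No

The distinguishing property — face is up — holds for all the 'Yes' cases and none of the 'No' cases.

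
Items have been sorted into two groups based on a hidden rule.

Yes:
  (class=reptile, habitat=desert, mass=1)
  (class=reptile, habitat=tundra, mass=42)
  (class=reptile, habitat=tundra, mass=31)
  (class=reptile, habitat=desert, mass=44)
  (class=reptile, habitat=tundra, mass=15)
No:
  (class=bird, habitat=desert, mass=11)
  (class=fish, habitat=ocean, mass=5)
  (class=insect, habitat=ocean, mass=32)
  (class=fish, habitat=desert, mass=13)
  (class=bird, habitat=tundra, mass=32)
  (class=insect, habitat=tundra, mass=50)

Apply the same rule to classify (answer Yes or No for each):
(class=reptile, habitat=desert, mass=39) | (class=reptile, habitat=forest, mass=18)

Yes, Yes

The pattern is that an item is 'Yes' exactly when: class is reptile.
(class=reptile, habitat=desert, mass=39): class is reptile, fits → Yes.
(class=reptile, habitat=forest, mass=18): class is reptile, fits → Yes.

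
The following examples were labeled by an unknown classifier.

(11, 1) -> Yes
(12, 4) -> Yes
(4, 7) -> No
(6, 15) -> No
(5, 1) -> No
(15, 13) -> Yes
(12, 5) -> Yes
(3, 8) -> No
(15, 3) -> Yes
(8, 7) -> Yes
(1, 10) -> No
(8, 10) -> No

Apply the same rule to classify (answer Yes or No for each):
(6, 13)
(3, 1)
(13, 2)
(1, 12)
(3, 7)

No, No, Yes, No, No

The rule appears to be: first > second AND sum ≥ 11.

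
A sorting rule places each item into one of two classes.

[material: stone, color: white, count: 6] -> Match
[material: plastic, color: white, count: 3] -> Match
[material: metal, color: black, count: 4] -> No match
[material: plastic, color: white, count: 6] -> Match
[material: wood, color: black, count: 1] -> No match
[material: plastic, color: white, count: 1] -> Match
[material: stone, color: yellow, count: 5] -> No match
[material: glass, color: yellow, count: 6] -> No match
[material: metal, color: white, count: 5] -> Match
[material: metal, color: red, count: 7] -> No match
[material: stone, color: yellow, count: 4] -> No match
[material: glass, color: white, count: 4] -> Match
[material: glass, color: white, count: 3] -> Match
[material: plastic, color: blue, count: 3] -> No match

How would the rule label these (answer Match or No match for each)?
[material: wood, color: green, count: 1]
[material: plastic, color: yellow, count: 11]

The simplest hypothesis consistent with all the labels is: color is white.
[material: wood, color: green, count: 1]: color is green — does not fit, so No match. [material: plastic, color: yellow, count: 11]: color is yellow — does not fit, so No match.

No match, No match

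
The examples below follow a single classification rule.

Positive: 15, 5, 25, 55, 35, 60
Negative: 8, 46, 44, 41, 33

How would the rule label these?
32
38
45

Negative, Negative, Positive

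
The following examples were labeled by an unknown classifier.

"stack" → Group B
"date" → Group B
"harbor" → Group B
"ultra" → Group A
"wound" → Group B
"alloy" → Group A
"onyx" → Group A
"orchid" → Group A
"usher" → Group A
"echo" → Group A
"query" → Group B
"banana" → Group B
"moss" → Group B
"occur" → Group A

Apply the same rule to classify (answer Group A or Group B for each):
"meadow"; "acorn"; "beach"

The classifier is using: starts with a vowel.
"meadow": starts with 'm' — does not fit, so Group B.
"acorn": starts with 'a' — passes, so Group A.
"beach": starts with 'b' — does not fit, so Group B.

Group B, Group A, Group B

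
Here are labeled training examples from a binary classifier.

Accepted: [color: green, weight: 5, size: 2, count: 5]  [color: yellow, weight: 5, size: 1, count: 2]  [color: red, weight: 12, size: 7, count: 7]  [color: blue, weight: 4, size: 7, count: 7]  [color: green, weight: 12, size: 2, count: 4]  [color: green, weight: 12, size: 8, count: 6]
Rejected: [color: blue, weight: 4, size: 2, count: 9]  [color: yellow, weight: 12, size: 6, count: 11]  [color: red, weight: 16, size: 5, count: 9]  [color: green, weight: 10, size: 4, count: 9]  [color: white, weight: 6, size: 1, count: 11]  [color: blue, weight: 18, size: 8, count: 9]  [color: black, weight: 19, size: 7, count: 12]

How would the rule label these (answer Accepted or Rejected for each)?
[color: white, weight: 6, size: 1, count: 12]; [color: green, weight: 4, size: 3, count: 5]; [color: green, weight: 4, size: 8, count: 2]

The pattern is that an item is 'Accepted' exactly when: count ≤ 7.
[color: white, weight: 6, size: 1, count: 12] → count = 12 → Rejected.
[color: green, weight: 4, size: 3, count: 5] → count = 5 → Accepted.
[color: green, weight: 4, size: 8, count: 2] → count = 2 → Accepted.

Rejected, Accepted, Accepted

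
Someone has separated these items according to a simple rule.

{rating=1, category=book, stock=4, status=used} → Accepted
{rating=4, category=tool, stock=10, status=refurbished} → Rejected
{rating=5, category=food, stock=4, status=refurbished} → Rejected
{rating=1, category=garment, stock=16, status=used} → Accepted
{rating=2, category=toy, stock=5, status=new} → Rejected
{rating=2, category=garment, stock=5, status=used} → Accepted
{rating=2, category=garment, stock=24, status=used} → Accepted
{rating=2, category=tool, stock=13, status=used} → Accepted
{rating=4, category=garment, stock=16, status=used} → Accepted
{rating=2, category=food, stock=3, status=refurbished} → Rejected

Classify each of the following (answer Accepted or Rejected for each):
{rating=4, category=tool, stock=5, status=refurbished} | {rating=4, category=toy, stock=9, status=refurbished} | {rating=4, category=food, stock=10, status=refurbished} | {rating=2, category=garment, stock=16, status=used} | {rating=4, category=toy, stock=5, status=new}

Rejected, Rejected, Rejected, Accepted, Rejected

Every 'Accepted' example satisfies: status is used. None of the 'Rejected' examples do.
{rating=4, category=tool, stock=5, status=refurbished} → status is refurbished → Rejected.
{rating=4, category=toy, stock=9, status=refurbished} → status is refurbished → Rejected.
{rating=4, category=food, stock=10, status=refurbished} → status is refurbished → Rejected.
{rating=2, category=garment, stock=16, status=used} → status is used → Accepted.
{rating=4, category=toy, stock=5, status=new} → status is new → Rejected.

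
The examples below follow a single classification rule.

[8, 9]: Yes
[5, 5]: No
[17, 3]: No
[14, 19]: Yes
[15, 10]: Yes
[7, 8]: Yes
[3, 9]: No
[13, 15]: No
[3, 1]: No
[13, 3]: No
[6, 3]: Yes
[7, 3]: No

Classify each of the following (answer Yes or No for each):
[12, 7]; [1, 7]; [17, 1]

Yes, No, No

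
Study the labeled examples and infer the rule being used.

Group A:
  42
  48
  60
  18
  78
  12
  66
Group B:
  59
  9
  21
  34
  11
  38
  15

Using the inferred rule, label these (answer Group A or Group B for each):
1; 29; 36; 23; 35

Group B, Group B, Group A, Group B, Group B

A rule that fits every label: multiple of 6 — true of each 'Group A' example, false of each 'Group B' one.
1: Group B (1 = 6·0 + 1).
29: Group B (29 = 6·4 + 5).
36: Group A (36 = 6·6).
23: Group B (23 = 6·3 + 5).
35: Group B (35 = 6·5 + 5).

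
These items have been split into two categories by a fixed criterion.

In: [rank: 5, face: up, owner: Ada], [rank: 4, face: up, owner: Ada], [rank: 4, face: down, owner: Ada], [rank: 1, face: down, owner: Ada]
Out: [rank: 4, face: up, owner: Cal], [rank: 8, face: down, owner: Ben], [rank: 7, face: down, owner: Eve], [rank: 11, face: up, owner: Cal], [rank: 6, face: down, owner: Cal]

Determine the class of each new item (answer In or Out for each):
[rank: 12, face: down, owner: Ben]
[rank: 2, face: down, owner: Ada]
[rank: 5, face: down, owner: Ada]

Out, In, In

One predicate separates the groups cleanly: owner is Ada.
[rank: 12, face: down, owner: Ben]: Out (owner is Ben). [rank: 2, face: down, owner: Ada]: In (owner is Ada). [rank: 5, face: down, owner: Ada]: In (owner is Ada).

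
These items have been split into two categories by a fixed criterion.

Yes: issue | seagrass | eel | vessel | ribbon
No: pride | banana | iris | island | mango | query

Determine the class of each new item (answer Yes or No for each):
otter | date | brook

One predicate separates the groups cleanly: has a double letter.
otter: 'tt' doubled, checks out → Yes.
date: no doubled letter, fails the rule → No.
brook: 'oo' doubled, checks out → Yes.

Yes, No, Yes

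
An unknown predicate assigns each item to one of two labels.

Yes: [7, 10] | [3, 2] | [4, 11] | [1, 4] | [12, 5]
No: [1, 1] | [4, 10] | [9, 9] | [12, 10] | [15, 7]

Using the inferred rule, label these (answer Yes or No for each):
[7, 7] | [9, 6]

Looking at the examples, the only property every 'Yes' case has and every 'No' case lacks is: sum is odd.
[7, 7]: No (7+7 = 14). [9, 6]: Yes (9+6 = 15).

No, Yes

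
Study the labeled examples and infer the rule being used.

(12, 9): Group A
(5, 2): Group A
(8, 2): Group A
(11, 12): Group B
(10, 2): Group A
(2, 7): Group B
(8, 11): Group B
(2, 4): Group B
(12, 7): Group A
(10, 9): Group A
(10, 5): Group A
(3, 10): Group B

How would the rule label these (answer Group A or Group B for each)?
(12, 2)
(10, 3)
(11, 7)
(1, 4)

Group A, Group A, Group A, Group B

One predicate separates the groups cleanly: first > second.
(12, 2) → 12 > 2 → Group A. (10, 3) → 10 > 3 → Group A. (11, 7) → 11 > 7 → Group A. (1, 4) → 1 < 4 → Group B.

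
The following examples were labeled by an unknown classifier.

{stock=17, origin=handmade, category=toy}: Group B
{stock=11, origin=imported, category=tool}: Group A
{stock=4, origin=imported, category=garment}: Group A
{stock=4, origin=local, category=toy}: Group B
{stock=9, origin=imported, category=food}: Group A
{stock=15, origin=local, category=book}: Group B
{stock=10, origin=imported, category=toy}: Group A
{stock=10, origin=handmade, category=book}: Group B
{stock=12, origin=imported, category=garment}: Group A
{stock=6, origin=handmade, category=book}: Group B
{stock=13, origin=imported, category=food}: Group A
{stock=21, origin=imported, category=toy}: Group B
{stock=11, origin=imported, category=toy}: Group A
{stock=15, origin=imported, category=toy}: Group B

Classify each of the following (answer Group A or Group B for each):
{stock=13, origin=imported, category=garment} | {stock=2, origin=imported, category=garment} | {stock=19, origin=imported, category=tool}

Group A, Group A, Group B

The common property of the 'Group A' items is: origin is imported AND stock ≤ 13. No 'Group B' item has it.
{stock=13, origin=imported, category=garment}: origin is imported, stock = 13 — satisfies this, so Group A. {stock=2, origin=imported, category=garment}: origin is imported, stock = 2 — satisfies this, so Group A. {stock=19, origin=imported, category=tool}: origin is imported, stock = 19 — does not pass, so Group B.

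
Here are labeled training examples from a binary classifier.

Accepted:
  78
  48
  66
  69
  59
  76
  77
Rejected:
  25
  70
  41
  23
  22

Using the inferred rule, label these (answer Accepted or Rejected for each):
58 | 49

One predicate separates the groups cleanly: digit sum ≥ 8.
58 → digit sum 5+8 = 13 → Accepted.
49 → digit sum 4+9 = 13 → Accepted.

Accepted, Accepted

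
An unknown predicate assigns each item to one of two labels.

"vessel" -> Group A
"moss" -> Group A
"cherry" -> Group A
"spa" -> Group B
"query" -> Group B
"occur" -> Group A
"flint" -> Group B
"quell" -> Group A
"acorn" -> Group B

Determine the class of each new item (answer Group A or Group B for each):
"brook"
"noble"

Group A, Group B

Rule: has a double letter. This holds for each 'Group A' example and fails for each 'Group B' one.
Group A: "brook", since 'oo' doubled. Group B: "noble", since no doubled letter.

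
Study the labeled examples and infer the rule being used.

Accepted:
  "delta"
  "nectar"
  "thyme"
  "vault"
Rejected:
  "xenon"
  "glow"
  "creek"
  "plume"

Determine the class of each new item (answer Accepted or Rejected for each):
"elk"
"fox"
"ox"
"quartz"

Rejected, Rejected, Rejected, Accepted

The simplest hypothesis consistent with all the labels is: contains 't'.
"elk": no 't', does not pass → Rejected.
"fox": no 't', does not pass → Rejected.
"ox": no 't', does not pass → Rejected.
"quartz": has 't', meets the rule → Accepted.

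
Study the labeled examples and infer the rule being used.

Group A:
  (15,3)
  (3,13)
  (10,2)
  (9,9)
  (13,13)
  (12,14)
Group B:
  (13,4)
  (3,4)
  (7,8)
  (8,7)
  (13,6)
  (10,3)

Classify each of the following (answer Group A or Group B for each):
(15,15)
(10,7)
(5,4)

A rule that fits every label: sum is even — true of each 'Group A' example, false of each 'Group B' one.
(15,15) → 15+15 = 30 → Group A.
(10,7) → 10+7 = 17 → Group B.
(5,4) → 5+4 = 9 → Group B.

Group A, Group B, Group B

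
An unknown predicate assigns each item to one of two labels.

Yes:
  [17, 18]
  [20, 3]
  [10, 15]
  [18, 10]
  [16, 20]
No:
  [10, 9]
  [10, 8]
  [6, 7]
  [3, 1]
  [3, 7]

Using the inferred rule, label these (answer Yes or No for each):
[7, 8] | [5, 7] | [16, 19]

No, No, Yes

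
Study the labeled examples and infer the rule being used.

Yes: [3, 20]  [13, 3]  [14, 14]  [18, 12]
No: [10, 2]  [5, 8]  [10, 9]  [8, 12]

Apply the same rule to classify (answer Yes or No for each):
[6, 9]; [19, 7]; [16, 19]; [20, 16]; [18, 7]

The pattern is that an item is 'Yes' exactly when: max ≥ 13.
[6, 9]: max 9, doesn't match → No. [19, 7]: max 19, meets the rule → Yes. [16, 19]: max 19, meets the rule → Yes. [20, 16]: max 20, meets the rule → Yes. [18, 7]: max 18, meets the rule → Yes.

No, Yes, Yes, Yes, Yes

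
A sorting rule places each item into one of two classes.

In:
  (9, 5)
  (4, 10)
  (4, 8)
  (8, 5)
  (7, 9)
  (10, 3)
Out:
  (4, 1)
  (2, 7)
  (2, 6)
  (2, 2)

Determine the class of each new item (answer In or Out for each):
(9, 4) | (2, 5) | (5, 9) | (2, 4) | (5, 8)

In, Out, In, Out, In

The common property of the 'In' items is: sum ≥ 12. No 'Out' item has it.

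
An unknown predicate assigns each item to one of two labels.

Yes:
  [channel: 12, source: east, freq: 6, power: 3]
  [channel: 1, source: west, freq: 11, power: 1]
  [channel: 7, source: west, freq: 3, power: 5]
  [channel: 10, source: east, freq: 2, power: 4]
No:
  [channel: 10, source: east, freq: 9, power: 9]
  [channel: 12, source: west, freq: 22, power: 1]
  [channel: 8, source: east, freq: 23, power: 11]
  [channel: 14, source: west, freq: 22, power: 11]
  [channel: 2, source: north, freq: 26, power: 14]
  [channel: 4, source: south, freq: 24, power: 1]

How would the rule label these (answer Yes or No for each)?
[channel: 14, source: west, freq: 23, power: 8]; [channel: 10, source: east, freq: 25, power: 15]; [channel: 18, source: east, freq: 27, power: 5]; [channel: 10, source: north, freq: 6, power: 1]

Rule: power ≤ 5 AND freq ≤ 11. This holds for each 'Yes' example and fails for each 'No' one.
[channel: 14, source: west, freq: 23, power: 8]: power = 8, freq = 23, doesn't match → No. [channel: 10, source: east, freq: 25, power: 15]: power = 15, freq = 25, doesn't match → No. [channel: 18, source: east, freq: 27, power: 5]: power = 5, freq = 27, doesn't match → No. [channel: 10, source: north, freq: 6, power: 1]: power = 1, freq = 6, checks out → Yes.

No, No, No, Yes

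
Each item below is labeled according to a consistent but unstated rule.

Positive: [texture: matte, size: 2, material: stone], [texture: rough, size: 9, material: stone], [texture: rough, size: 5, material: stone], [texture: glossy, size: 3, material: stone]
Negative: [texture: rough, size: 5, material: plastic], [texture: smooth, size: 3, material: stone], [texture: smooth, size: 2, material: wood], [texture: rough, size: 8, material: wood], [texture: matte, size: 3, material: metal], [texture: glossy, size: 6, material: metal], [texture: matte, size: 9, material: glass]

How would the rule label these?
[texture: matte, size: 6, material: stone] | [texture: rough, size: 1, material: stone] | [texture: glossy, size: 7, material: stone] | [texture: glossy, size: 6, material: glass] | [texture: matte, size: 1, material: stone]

The classifier is using: texture is not smooth AND material is stone.
[texture: matte, size: 6, material: stone]: texture is matte, material is stone, has this property → Positive. [texture: rough, size: 1, material: stone]: texture is rough, material is stone, has this property → Positive. [texture: glossy, size: 7, material: stone]: texture is glossy, material is stone, has this property → Positive. [texture: glossy, size: 6, material: glass]: texture is glossy, material is glass, doesn't qualify → Negative. [texture: matte, size: 1, material: stone]: texture is matte, material is stone, has this property → Positive.

Positive, Positive, Positive, Negative, Positive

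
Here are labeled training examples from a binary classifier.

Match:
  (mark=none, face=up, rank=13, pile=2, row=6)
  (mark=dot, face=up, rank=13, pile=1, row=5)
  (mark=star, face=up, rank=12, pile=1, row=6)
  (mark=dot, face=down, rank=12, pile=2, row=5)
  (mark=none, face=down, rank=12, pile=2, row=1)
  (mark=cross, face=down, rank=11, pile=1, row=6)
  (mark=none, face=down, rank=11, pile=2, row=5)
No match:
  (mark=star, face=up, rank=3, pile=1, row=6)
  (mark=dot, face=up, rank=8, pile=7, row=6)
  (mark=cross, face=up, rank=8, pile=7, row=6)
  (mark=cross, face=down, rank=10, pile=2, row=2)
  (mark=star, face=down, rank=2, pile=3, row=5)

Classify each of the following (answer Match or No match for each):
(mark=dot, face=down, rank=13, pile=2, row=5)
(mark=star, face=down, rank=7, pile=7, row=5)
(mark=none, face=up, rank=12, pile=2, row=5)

The common property of the 'Match' items is: rank ≥ 11. No 'No match' item has it.
Match: (mark=dot, face=down, rank=13, pile=2, row=5), since rank = 13. No match: (mark=star, face=down, rank=7, pile=7, row=5), since rank = 7. Match: (mark=none, face=up, rank=12, pile=2, row=5), since rank = 12.

Match, No match, Match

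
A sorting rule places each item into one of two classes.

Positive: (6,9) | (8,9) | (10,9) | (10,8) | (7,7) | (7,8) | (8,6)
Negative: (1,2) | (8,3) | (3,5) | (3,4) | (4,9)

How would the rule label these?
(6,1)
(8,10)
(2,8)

The classifier is using: sum ≥ 14.
(6,1) → 6+1 = 7 → Negative. (8,10) → 8+10 = 18 → Positive. (2,8) → 2+8 = 10 → Negative.

Negative, Positive, Negative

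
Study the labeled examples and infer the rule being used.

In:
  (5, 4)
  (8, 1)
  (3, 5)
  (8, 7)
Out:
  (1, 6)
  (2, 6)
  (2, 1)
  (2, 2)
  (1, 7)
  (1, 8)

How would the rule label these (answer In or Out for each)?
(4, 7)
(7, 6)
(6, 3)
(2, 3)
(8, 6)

In, In, In, Out, In

One predicate separates the groups cleanly: first ≥ 3.
(4, 7) → first 4 → In.
(7, 6) → first 7 → In.
(6, 3) → first 6 → In.
(2, 3) → first 2 → Out.
(8, 6) → first 8 → In.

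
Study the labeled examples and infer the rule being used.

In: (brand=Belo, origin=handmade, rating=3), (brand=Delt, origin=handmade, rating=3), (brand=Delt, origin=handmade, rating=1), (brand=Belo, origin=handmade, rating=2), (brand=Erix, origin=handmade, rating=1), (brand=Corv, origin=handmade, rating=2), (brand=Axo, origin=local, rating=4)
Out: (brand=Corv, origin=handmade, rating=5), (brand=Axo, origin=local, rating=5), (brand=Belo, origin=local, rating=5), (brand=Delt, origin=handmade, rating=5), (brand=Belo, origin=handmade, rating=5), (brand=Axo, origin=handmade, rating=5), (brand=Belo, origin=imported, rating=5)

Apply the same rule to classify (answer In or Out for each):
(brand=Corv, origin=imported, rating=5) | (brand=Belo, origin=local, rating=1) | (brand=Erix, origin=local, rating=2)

Out, In, In

Rule: rating ≤ 4. This holds for each 'In' example and fails for each 'Out' one.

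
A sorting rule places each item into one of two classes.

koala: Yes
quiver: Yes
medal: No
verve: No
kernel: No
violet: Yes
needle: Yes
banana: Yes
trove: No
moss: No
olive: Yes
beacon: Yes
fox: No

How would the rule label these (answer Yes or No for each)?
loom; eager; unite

No, Yes, Yes

The common property of the 'Yes' items is: has ≥ 3 vowels. No 'No' item has it.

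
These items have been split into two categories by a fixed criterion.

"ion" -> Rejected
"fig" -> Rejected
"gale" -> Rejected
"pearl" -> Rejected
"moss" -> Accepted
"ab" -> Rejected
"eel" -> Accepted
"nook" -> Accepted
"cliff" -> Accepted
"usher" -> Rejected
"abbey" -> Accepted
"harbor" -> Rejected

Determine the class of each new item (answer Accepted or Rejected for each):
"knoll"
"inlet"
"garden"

One predicate separates the groups cleanly: has a double letter.
Accepted: "knoll", since 'll' doubled.
Rejected: "inlet", since no doubled letter.
Rejected: "garden", since no doubled letter.

Accepted, Rejected, Rejected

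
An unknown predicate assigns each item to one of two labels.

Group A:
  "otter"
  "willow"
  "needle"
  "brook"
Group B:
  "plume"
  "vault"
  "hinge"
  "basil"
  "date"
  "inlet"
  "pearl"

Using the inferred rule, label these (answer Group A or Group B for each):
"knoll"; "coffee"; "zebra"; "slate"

Group A, Group A, Group B, Group B

Rule: has a double letter. This holds for each 'Group A' example and fails for each 'Group B' one.
"knoll" — 'll' doubled, hence Group A.
"coffee" — 'ff' doubled, hence Group A.
"zebra" — no doubled letter, hence Group B.
"slate" — no doubled letter, hence Group B.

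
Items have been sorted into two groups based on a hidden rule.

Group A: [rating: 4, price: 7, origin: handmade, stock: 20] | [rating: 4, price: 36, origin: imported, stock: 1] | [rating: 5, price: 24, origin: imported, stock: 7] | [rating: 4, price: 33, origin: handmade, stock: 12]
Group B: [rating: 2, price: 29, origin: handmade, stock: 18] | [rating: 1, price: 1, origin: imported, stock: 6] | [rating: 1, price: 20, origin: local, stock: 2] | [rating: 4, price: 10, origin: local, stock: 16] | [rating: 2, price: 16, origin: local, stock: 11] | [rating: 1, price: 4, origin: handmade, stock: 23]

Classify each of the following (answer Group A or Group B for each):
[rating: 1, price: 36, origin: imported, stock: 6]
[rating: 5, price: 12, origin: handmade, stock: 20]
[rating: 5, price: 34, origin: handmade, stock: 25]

Group B, Group A, Group A

'Group A' ⟺ price ≠ 10 AND rating ≥ 4.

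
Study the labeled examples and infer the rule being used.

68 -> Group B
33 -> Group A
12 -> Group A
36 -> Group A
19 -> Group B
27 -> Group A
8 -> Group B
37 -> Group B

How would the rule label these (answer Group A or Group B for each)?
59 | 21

Group B, Group A

Comparing the two groups points to one rule — multiple of 3.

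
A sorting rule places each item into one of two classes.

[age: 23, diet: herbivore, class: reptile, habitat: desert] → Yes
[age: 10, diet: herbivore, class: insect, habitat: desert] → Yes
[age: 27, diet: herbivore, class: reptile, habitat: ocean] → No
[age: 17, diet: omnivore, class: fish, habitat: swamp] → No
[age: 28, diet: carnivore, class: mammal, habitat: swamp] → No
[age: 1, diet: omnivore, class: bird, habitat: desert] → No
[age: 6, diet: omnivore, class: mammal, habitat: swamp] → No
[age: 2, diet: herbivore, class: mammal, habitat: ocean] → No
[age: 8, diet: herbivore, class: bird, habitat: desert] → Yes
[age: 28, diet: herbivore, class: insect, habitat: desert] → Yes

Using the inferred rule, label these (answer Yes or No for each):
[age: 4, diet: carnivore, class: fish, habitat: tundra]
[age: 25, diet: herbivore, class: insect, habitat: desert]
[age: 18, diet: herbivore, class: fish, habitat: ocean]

No, Yes, No

The simplest hypothesis consistent with all the labels is: habitat is desert AND diet is herbivore.
No: [age: 4, diet: carnivore, class: fish, habitat: tundra], since habitat is tundra, diet is carnivore. Yes: [age: 25, diet: herbivore, class: insect, habitat: desert], since habitat is desert, diet is herbivore. No: [age: 18, diet: herbivore, class: fish, habitat: ocean], since habitat is ocean, diet is herbivore.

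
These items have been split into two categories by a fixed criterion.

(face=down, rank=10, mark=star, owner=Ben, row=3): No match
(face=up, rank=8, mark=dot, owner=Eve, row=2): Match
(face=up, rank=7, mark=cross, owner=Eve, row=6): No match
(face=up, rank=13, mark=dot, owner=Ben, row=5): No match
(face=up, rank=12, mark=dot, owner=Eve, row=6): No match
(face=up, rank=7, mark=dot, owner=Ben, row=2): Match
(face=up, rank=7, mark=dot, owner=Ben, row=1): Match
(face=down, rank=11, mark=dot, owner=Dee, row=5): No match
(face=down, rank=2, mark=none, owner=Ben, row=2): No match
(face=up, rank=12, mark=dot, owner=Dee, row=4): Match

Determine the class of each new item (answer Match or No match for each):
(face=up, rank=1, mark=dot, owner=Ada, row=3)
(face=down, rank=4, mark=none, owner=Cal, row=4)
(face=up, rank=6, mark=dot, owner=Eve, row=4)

Match, No match, Match

Every 'Match' example satisfies: face is up AND row ≤ 4. None of the 'No match' examples do.
(face=up, rank=1, mark=dot, owner=Ada, row=3) — face is up, row = 3, hence Match.
(face=down, rank=4, mark=none, owner=Cal, row=4) — face is down, row = 4, hence No match.
(face=up, rank=6, mark=dot, owner=Eve, row=4) — face is up, row = 4, hence Match.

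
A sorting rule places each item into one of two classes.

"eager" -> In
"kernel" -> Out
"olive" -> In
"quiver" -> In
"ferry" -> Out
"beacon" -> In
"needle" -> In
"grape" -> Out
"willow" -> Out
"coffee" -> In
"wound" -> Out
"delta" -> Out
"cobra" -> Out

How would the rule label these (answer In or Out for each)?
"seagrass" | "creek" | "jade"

In, Out, Out

A rule that fits every label: has ≥ 3 vowels — true of each 'In' example, false of each 'Out' one.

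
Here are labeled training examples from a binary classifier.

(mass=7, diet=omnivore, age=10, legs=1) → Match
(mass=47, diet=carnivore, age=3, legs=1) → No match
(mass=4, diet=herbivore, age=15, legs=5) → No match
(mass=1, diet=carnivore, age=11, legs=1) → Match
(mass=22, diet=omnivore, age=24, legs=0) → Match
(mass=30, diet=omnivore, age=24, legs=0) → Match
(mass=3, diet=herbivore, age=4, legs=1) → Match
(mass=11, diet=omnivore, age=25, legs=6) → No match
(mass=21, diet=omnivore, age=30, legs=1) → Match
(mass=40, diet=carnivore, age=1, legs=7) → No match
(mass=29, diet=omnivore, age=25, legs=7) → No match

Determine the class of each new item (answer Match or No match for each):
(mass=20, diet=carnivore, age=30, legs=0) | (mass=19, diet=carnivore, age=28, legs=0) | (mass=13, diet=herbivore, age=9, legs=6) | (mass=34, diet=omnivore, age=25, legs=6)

Match, Match, No match, No match

The common property of the 'Match' items is: age ≥ 4 AND legs ≤ 1. No 'No match' item has it.
Match: (mass=20, diet=carnivore, age=30, legs=0), since age = 30, legs = 0.
Match: (mass=19, diet=carnivore, age=28, legs=0), since age = 28, legs = 0.
No match: (mass=13, diet=herbivore, age=9, legs=6), since age = 9, legs = 6.
No match: (mass=34, diet=omnivore, age=25, legs=6), since age = 25, legs = 6.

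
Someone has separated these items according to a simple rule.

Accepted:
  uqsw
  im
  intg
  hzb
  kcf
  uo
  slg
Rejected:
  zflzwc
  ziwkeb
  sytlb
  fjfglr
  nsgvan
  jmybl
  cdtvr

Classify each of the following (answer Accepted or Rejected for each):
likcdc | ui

Rejected, Accepted

One predicate separates the groups cleanly: length ≤ 4.
likcdc: length 6, does not pass → Rejected. ui: length 2, passes → Accepted.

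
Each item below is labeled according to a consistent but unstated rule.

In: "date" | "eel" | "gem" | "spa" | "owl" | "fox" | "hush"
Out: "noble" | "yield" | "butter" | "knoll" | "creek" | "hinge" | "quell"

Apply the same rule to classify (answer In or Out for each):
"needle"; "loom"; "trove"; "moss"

Rule: length ≤ 4. This holds for each 'In' example and fails for each 'Out' one.
"needle" — length 6, hence Out. "loom" — length 4, hence In. "trove" — length 5, hence Out. "moss" — length 4, hence In.

Out, In, Out, In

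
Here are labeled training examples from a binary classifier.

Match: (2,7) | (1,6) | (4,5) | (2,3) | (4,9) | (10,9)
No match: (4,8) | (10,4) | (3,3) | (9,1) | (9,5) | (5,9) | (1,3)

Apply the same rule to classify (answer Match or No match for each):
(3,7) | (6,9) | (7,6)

The pattern is that an item is 'Match' exactly when: sum is odd.
(3,7) → 3+7 = 10 → No match.
(6,9) → 6+9 = 15 → Match.
(7,6) → 7+6 = 13 → Match.

No match, Match, Match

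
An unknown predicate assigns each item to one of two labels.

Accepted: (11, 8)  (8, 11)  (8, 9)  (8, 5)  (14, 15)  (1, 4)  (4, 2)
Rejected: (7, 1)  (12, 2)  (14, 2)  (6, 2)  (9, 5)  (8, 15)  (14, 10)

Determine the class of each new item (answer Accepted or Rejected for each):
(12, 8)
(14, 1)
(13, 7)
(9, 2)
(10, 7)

Rejected, Rejected, Rejected, Rejected, Accepted

One predicate separates the groups cleanly: |first − second| ≤ 3.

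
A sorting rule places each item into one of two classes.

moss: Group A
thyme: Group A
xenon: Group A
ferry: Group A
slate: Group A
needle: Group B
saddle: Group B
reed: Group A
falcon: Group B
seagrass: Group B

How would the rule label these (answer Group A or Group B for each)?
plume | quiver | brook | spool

Group A, Group B, Group A, Group A

Every 'Group A' example satisfies: length ≤ 5. None of the 'Group B' examples do.
plume → length 5 → Group A. quiver → length 6 → Group B. brook → length 5 → Group A. spool → length 5 → Group A.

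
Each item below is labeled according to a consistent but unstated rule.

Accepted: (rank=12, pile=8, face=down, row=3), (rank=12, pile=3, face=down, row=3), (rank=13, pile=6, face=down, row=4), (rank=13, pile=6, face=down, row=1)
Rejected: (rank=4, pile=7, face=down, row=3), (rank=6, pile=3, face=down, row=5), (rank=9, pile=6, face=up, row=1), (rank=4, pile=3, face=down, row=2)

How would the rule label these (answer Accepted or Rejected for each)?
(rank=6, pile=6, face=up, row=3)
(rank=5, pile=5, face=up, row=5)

The common property of the 'Accepted' items is: rank ≥ 12. No 'Rejected' item has it.

Rejected, Rejected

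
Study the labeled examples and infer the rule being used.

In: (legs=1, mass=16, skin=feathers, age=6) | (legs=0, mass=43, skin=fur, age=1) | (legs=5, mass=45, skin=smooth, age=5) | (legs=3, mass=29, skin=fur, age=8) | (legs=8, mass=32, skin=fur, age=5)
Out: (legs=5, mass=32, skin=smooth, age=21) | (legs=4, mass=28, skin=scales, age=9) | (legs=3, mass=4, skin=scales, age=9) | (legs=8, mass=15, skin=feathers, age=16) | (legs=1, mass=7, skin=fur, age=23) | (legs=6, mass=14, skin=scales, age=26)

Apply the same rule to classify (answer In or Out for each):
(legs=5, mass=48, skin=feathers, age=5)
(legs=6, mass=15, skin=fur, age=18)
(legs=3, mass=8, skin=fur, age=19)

In, Out, Out

One predicate separates the groups cleanly: age ≤ 8.
In: (legs=5, mass=48, skin=feathers, age=5), since age = 5.
Out: (legs=6, mass=15, skin=fur, age=18), since age = 18.
Out: (legs=3, mass=8, skin=fur, age=19), since age = 19.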